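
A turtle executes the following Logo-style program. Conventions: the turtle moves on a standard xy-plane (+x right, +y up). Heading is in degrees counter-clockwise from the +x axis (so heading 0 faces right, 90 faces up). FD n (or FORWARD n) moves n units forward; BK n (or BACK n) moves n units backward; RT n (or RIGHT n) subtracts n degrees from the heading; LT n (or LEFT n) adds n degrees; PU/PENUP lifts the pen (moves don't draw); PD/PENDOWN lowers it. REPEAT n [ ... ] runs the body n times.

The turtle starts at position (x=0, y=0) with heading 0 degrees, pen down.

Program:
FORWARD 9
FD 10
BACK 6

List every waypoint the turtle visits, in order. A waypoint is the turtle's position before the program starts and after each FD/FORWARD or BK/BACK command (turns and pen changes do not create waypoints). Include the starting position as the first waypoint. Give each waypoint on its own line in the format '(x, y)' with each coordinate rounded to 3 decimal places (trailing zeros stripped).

Executing turtle program step by step:
Start: pos=(0,0), heading=0, pen down
FD 9: (0,0) -> (9,0) [heading=0, draw]
FD 10: (9,0) -> (19,0) [heading=0, draw]
BK 6: (19,0) -> (13,0) [heading=0, draw]
Final: pos=(13,0), heading=0, 3 segment(s) drawn
Waypoints (4 total):
(0, 0)
(9, 0)
(19, 0)
(13, 0)

Answer: (0, 0)
(9, 0)
(19, 0)
(13, 0)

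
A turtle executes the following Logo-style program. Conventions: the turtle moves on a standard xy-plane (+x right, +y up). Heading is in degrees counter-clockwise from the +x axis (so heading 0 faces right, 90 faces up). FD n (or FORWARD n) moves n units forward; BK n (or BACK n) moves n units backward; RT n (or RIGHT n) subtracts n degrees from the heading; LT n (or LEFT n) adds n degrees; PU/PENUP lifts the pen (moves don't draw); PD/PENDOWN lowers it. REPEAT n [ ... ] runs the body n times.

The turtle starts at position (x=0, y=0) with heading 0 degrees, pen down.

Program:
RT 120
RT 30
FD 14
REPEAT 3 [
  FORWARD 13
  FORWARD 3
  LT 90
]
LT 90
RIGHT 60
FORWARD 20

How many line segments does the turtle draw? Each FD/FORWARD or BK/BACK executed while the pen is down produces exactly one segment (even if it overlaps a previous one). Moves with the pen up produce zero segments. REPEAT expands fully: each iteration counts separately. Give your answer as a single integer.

Executing turtle program step by step:
Start: pos=(0,0), heading=0, pen down
RT 120: heading 0 -> 240
RT 30: heading 240 -> 210
FD 14: (0,0) -> (-12.124,-7) [heading=210, draw]
REPEAT 3 [
  -- iteration 1/3 --
  FD 13: (-12.124,-7) -> (-23.383,-13.5) [heading=210, draw]
  FD 3: (-23.383,-13.5) -> (-25.981,-15) [heading=210, draw]
  LT 90: heading 210 -> 300
  -- iteration 2/3 --
  FD 13: (-25.981,-15) -> (-19.481,-26.258) [heading=300, draw]
  FD 3: (-19.481,-26.258) -> (-17.981,-28.856) [heading=300, draw]
  LT 90: heading 300 -> 30
  -- iteration 3/3 --
  FD 13: (-17.981,-28.856) -> (-6.722,-22.356) [heading=30, draw]
  FD 3: (-6.722,-22.356) -> (-4.124,-20.856) [heading=30, draw]
  LT 90: heading 30 -> 120
]
LT 90: heading 120 -> 210
RT 60: heading 210 -> 150
FD 20: (-4.124,-20.856) -> (-21.445,-10.856) [heading=150, draw]
Final: pos=(-21.445,-10.856), heading=150, 8 segment(s) drawn
Segments drawn: 8

Answer: 8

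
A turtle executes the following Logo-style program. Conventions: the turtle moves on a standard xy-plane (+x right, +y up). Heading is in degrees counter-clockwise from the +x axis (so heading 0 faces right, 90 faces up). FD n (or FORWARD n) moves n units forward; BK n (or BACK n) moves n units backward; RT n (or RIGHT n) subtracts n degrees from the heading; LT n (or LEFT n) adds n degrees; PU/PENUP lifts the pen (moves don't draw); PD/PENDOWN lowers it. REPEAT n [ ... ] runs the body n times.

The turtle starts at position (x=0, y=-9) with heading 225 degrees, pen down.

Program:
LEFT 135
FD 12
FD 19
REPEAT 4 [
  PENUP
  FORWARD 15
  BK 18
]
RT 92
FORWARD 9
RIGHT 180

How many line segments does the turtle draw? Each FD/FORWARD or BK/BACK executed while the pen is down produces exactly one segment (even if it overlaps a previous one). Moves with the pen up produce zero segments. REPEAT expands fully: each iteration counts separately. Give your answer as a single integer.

Answer: 2

Derivation:
Executing turtle program step by step:
Start: pos=(0,-9), heading=225, pen down
LT 135: heading 225 -> 0
FD 12: (0,-9) -> (12,-9) [heading=0, draw]
FD 19: (12,-9) -> (31,-9) [heading=0, draw]
REPEAT 4 [
  -- iteration 1/4 --
  PU: pen up
  FD 15: (31,-9) -> (46,-9) [heading=0, move]
  BK 18: (46,-9) -> (28,-9) [heading=0, move]
  -- iteration 2/4 --
  PU: pen up
  FD 15: (28,-9) -> (43,-9) [heading=0, move]
  BK 18: (43,-9) -> (25,-9) [heading=0, move]
  -- iteration 3/4 --
  PU: pen up
  FD 15: (25,-9) -> (40,-9) [heading=0, move]
  BK 18: (40,-9) -> (22,-9) [heading=0, move]
  -- iteration 4/4 --
  PU: pen up
  FD 15: (22,-9) -> (37,-9) [heading=0, move]
  BK 18: (37,-9) -> (19,-9) [heading=0, move]
]
RT 92: heading 0 -> 268
FD 9: (19,-9) -> (18.686,-17.995) [heading=268, move]
RT 180: heading 268 -> 88
Final: pos=(18.686,-17.995), heading=88, 2 segment(s) drawn
Segments drawn: 2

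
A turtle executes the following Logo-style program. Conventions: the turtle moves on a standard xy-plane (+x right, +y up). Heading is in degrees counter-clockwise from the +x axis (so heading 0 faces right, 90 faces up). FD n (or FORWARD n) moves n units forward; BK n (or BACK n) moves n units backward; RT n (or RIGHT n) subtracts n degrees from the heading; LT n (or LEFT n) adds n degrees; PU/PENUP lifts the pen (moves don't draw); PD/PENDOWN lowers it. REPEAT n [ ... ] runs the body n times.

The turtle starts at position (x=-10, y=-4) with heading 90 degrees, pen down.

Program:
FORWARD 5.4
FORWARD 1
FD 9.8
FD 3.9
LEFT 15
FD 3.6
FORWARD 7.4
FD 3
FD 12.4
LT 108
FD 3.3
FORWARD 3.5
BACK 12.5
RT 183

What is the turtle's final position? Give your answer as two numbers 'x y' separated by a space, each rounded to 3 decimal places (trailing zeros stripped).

Executing turtle program step by step:
Start: pos=(-10,-4), heading=90, pen down
FD 5.4: (-10,-4) -> (-10,1.4) [heading=90, draw]
FD 1: (-10,1.4) -> (-10,2.4) [heading=90, draw]
FD 9.8: (-10,2.4) -> (-10,12.2) [heading=90, draw]
FD 3.9: (-10,12.2) -> (-10,16.1) [heading=90, draw]
LT 15: heading 90 -> 105
FD 3.6: (-10,16.1) -> (-10.932,19.577) [heading=105, draw]
FD 7.4: (-10.932,19.577) -> (-12.847,26.725) [heading=105, draw]
FD 3: (-12.847,26.725) -> (-13.623,29.623) [heading=105, draw]
FD 12.4: (-13.623,29.623) -> (-16.833,41.6) [heading=105, draw]
LT 108: heading 105 -> 213
FD 3.3: (-16.833,41.6) -> (-19.6,39.803) [heading=213, draw]
FD 3.5: (-19.6,39.803) -> (-22.536,37.897) [heading=213, draw]
BK 12.5: (-22.536,37.897) -> (-12.052,44.705) [heading=213, draw]
RT 183: heading 213 -> 30
Final: pos=(-12.052,44.705), heading=30, 11 segment(s) drawn

Answer: -12.052 44.705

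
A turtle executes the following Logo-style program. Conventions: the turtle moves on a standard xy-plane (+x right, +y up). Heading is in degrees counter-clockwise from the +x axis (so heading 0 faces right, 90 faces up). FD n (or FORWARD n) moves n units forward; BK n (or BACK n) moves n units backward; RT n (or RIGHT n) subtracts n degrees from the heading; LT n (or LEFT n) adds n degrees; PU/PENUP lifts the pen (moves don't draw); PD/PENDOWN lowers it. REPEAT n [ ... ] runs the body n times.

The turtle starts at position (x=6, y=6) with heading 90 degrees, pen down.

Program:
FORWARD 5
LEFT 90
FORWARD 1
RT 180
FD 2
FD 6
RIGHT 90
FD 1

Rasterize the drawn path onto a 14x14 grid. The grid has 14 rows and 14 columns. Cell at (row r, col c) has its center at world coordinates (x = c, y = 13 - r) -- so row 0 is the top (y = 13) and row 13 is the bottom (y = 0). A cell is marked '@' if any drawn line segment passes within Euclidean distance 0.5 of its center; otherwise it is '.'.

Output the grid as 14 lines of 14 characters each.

Segment 0: (6,6) -> (6,11)
Segment 1: (6,11) -> (5,11)
Segment 2: (5,11) -> (7,11)
Segment 3: (7,11) -> (13,11)
Segment 4: (13,11) -> (13,10)

Answer: ..............
..............
.....@@@@@@@@@
......@......@
......@.......
......@.......
......@.......
......@.......
..............
..............
..............
..............
..............
..............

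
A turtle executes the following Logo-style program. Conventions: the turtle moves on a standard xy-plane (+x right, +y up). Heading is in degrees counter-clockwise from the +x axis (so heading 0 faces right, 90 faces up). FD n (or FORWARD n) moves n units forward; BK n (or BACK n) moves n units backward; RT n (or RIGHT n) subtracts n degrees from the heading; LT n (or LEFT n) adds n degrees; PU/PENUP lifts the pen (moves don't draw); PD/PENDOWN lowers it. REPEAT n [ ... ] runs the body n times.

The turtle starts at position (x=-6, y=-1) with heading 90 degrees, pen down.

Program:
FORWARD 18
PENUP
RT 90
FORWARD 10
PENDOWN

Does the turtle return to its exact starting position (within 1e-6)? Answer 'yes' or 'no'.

Answer: no

Derivation:
Executing turtle program step by step:
Start: pos=(-6,-1), heading=90, pen down
FD 18: (-6,-1) -> (-6,17) [heading=90, draw]
PU: pen up
RT 90: heading 90 -> 0
FD 10: (-6,17) -> (4,17) [heading=0, move]
PD: pen down
Final: pos=(4,17), heading=0, 1 segment(s) drawn

Start position: (-6, -1)
Final position: (4, 17)
Distance = 20.591; >= 1e-6 -> NOT closed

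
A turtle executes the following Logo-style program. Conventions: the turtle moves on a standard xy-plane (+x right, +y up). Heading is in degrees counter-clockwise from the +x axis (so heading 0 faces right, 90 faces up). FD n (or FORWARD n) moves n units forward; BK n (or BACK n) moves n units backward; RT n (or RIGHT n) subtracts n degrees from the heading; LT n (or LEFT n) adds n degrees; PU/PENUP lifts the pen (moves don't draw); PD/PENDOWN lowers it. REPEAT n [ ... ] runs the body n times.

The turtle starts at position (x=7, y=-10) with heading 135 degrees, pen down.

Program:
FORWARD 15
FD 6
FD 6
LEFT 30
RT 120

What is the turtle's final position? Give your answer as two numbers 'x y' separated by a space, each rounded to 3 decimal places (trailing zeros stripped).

Answer: -12.092 9.092

Derivation:
Executing turtle program step by step:
Start: pos=(7,-10), heading=135, pen down
FD 15: (7,-10) -> (-3.607,0.607) [heading=135, draw]
FD 6: (-3.607,0.607) -> (-7.849,4.849) [heading=135, draw]
FD 6: (-7.849,4.849) -> (-12.092,9.092) [heading=135, draw]
LT 30: heading 135 -> 165
RT 120: heading 165 -> 45
Final: pos=(-12.092,9.092), heading=45, 3 segment(s) drawn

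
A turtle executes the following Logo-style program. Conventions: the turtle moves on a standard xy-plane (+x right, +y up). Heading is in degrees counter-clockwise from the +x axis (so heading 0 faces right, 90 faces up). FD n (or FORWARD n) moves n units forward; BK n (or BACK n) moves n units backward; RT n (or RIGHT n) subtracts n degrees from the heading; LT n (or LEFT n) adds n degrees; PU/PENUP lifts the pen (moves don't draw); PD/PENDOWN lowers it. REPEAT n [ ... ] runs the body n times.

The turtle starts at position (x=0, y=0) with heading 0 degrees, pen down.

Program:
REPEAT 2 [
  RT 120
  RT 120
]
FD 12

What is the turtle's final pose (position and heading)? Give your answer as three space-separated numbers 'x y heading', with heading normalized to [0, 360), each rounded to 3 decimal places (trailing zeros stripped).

Executing turtle program step by step:
Start: pos=(0,0), heading=0, pen down
REPEAT 2 [
  -- iteration 1/2 --
  RT 120: heading 0 -> 240
  RT 120: heading 240 -> 120
  -- iteration 2/2 --
  RT 120: heading 120 -> 0
  RT 120: heading 0 -> 240
]
FD 12: (0,0) -> (-6,-10.392) [heading=240, draw]
Final: pos=(-6,-10.392), heading=240, 1 segment(s) drawn

Answer: -6 -10.392 240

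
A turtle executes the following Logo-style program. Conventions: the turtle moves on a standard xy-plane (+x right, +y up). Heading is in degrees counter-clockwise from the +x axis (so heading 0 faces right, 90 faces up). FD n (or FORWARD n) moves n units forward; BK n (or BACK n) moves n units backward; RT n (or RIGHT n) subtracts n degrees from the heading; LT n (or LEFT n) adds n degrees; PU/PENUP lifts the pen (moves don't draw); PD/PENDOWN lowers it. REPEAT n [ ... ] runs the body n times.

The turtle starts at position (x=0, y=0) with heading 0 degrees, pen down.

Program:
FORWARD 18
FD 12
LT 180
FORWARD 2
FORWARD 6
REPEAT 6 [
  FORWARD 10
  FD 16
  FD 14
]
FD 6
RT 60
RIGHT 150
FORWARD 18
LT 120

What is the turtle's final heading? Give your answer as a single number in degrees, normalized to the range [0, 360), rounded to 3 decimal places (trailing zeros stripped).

Answer: 90

Derivation:
Executing turtle program step by step:
Start: pos=(0,0), heading=0, pen down
FD 18: (0,0) -> (18,0) [heading=0, draw]
FD 12: (18,0) -> (30,0) [heading=0, draw]
LT 180: heading 0 -> 180
FD 2: (30,0) -> (28,0) [heading=180, draw]
FD 6: (28,0) -> (22,0) [heading=180, draw]
REPEAT 6 [
  -- iteration 1/6 --
  FD 10: (22,0) -> (12,0) [heading=180, draw]
  FD 16: (12,0) -> (-4,0) [heading=180, draw]
  FD 14: (-4,0) -> (-18,0) [heading=180, draw]
  -- iteration 2/6 --
  FD 10: (-18,0) -> (-28,0) [heading=180, draw]
  FD 16: (-28,0) -> (-44,0) [heading=180, draw]
  FD 14: (-44,0) -> (-58,0) [heading=180, draw]
  -- iteration 3/6 --
  FD 10: (-58,0) -> (-68,0) [heading=180, draw]
  FD 16: (-68,0) -> (-84,0) [heading=180, draw]
  FD 14: (-84,0) -> (-98,0) [heading=180, draw]
  -- iteration 4/6 --
  FD 10: (-98,0) -> (-108,0) [heading=180, draw]
  FD 16: (-108,0) -> (-124,0) [heading=180, draw]
  FD 14: (-124,0) -> (-138,0) [heading=180, draw]
  -- iteration 5/6 --
  FD 10: (-138,0) -> (-148,0) [heading=180, draw]
  FD 16: (-148,0) -> (-164,0) [heading=180, draw]
  FD 14: (-164,0) -> (-178,0) [heading=180, draw]
  -- iteration 6/6 --
  FD 10: (-178,0) -> (-188,0) [heading=180, draw]
  FD 16: (-188,0) -> (-204,0) [heading=180, draw]
  FD 14: (-204,0) -> (-218,0) [heading=180, draw]
]
FD 6: (-218,0) -> (-224,0) [heading=180, draw]
RT 60: heading 180 -> 120
RT 150: heading 120 -> 330
FD 18: (-224,0) -> (-208.412,-9) [heading=330, draw]
LT 120: heading 330 -> 90
Final: pos=(-208.412,-9), heading=90, 24 segment(s) drawn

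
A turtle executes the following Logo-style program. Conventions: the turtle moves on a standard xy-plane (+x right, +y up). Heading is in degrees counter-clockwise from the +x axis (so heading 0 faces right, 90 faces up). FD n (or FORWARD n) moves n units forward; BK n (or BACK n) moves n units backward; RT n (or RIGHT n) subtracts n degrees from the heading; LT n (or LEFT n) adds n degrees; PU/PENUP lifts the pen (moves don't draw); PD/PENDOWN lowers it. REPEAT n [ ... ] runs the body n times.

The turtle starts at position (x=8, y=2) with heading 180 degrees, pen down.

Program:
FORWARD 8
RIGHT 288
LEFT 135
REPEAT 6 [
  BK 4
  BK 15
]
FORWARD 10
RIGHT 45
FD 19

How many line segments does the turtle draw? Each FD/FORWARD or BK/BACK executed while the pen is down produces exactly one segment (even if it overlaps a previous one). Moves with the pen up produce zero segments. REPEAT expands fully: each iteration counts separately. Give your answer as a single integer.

Executing turtle program step by step:
Start: pos=(8,2), heading=180, pen down
FD 8: (8,2) -> (0,2) [heading=180, draw]
RT 288: heading 180 -> 252
LT 135: heading 252 -> 27
REPEAT 6 [
  -- iteration 1/6 --
  BK 4: (0,2) -> (-3.564,0.184) [heading=27, draw]
  BK 15: (-3.564,0.184) -> (-16.929,-6.626) [heading=27, draw]
  -- iteration 2/6 --
  BK 4: (-16.929,-6.626) -> (-20.493,-8.442) [heading=27, draw]
  BK 15: (-20.493,-8.442) -> (-33.858,-15.252) [heading=27, draw]
  -- iteration 3/6 --
  BK 4: (-33.858,-15.252) -> (-37.422,-17.068) [heading=27, draw]
  BK 15: (-37.422,-17.068) -> (-50.787,-23.877) [heading=27, draw]
  -- iteration 4/6 --
  BK 4: (-50.787,-23.877) -> (-54.351,-25.693) [heading=27, draw]
  BK 15: (-54.351,-25.693) -> (-67.716,-32.503) [heading=27, draw]
  -- iteration 5/6 --
  BK 4: (-67.716,-32.503) -> (-71.281,-34.319) [heading=27, draw]
  BK 15: (-71.281,-34.319) -> (-84.646,-41.129) [heading=27, draw]
  -- iteration 6/6 --
  BK 4: (-84.646,-41.129) -> (-88.21,-42.945) [heading=27, draw]
  BK 15: (-88.21,-42.945) -> (-101.575,-49.755) [heading=27, draw]
]
FD 10: (-101.575,-49.755) -> (-92.665,-45.215) [heading=27, draw]
RT 45: heading 27 -> 342
FD 19: (-92.665,-45.215) -> (-74.595,-51.086) [heading=342, draw]
Final: pos=(-74.595,-51.086), heading=342, 15 segment(s) drawn
Segments drawn: 15

Answer: 15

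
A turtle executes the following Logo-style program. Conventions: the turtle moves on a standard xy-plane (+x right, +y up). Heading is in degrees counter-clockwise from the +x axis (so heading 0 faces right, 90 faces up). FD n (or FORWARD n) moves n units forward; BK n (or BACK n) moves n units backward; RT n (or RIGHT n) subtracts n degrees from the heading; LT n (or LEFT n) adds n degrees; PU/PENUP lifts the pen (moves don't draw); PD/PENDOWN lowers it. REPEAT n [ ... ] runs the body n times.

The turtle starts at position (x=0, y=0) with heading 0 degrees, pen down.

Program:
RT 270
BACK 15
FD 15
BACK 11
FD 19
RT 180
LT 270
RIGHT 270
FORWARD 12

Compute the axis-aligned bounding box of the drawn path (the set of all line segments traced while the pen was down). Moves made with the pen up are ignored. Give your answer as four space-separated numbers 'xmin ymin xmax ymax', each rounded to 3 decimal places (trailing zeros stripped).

Answer: 0 -15 0 8

Derivation:
Executing turtle program step by step:
Start: pos=(0,0), heading=0, pen down
RT 270: heading 0 -> 90
BK 15: (0,0) -> (0,-15) [heading=90, draw]
FD 15: (0,-15) -> (0,0) [heading=90, draw]
BK 11: (0,0) -> (0,-11) [heading=90, draw]
FD 19: (0,-11) -> (0,8) [heading=90, draw]
RT 180: heading 90 -> 270
LT 270: heading 270 -> 180
RT 270: heading 180 -> 270
FD 12: (0,8) -> (0,-4) [heading=270, draw]
Final: pos=(0,-4), heading=270, 5 segment(s) drawn

Segment endpoints: x in {0, 0, 0, 0, 0}, y in {-15, -11, -4, 0, 8}
xmin=0, ymin=-15, xmax=0, ymax=8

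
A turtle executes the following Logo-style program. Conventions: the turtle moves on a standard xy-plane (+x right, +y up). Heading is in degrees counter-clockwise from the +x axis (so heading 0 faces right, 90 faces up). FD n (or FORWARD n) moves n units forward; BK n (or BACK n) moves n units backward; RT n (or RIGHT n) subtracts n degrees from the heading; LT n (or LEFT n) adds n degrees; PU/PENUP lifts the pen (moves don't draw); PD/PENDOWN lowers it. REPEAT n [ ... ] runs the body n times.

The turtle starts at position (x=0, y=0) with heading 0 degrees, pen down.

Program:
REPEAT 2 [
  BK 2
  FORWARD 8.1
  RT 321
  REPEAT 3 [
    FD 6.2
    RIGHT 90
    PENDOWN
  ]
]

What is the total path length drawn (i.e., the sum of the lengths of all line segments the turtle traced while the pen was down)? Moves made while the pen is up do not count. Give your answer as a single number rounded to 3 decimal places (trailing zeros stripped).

Answer: 57.4

Derivation:
Executing turtle program step by step:
Start: pos=(0,0), heading=0, pen down
REPEAT 2 [
  -- iteration 1/2 --
  BK 2: (0,0) -> (-2,0) [heading=0, draw]
  FD 8.1: (-2,0) -> (6.1,0) [heading=0, draw]
  RT 321: heading 0 -> 39
  REPEAT 3 [
    -- iteration 1/3 --
    FD 6.2: (6.1,0) -> (10.918,3.902) [heading=39, draw]
    RT 90: heading 39 -> 309
    PD: pen down
    -- iteration 2/3 --
    FD 6.2: (10.918,3.902) -> (14.82,-0.917) [heading=309, draw]
    RT 90: heading 309 -> 219
    PD: pen down
    -- iteration 3/3 --
    FD 6.2: (14.82,-0.917) -> (10.002,-4.818) [heading=219, draw]
    RT 90: heading 219 -> 129
    PD: pen down
  ]
  -- iteration 2/2 --
  BK 2: (10.002,-4.818) -> (11.26,-6.373) [heading=129, draw]
  FD 8.1: (11.26,-6.373) -> (6.163,-0.078) [heading=129, draw]
  RT 321: heading 129 -> 168
  REPEAT 3 [
    -- iteration 1/3 --
    FD 6.2: (6.163,-0.078) -> (0.098,1.211) [heading=168, draw]
    RT 90: heading 168 -> 78
    PD: pen down
    -- iteration 2/3 --
    FD 6.2: (0.098,1.211) -> (1.387,7.276) [heading=78, draw]
    RT 90: heading 78 -> 348
    PD: pen down
    -- iteration 3/3 --
    FD 6.2: (1.387,7.276) -> (7.452,5.987) [heading=348, draw]
    RT 90: heading 348 -> 258
    PD: pen down
  ]
]
Final: pos=(7.452,5.987), heading=258, 10 segment(s) drawn

Segment lengths:
  seg 1: (0,0) -> (-2,0), length = 2
  seg 2: (-2,0) -> (6.1,0), length = 8.1
  seg 3: (6.1,0) -> (10.918,3.902), length = 6.2
  seg 4: (10.918,3.902) -> (14.82,-0.917), length = 6.2
  seg 5: (14.82,-0.917) -> (10.002,-4.818), length = 6.2
  seg 6: (10.002,-4.818) -> (11.26,-6.373), length = 2
  seg 7: (11.26,-6.373) -> (6.163,-0.078), length = 8.1
  seg 8: (6.163,-0.078) -> (0.098,1.211), length = 6.2
  seg 9: (0.098,1.211) -> (1.387,7.276), length = 6.2
  seg 10: (1.387,7.276) -> (7.452,5.987), length = 6.2
Total = 57.4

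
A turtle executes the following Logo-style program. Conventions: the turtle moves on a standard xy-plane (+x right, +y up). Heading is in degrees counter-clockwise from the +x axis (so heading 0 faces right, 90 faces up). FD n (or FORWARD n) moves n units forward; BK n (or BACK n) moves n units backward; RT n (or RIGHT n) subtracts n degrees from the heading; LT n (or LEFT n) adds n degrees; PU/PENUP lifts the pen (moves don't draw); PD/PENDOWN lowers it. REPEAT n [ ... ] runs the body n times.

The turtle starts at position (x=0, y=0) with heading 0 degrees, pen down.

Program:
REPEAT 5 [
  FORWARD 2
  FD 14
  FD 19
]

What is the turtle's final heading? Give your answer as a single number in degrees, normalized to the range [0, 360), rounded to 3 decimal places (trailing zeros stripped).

Answer: 0

Derivation:
Executing turtle program step by step:
Start: pos=(0,0), heading=0, pen down
REPEAT 5 [
  -- iteration 1/5 --
  FD 2: (0,0) -> (2,0) [heading=0, draw]
  FD 14: (2,0) -> (16,0) [heading=0, draw]
  FD 19: (16,0) -> (35,0) [heading=0, draw]
  -- iteration 2/5 --
  FD 2: (35,0) -> (37,0) [heading=0, draw]
  FD 14: (37,0) -> (51,0) [heading=0, draw]
  FD 19: (51,0) -> (70,0) [heading=0, draw]
  -- iteration 3/5 --
  FD 2: (70,0) -> (72,0) [heading=0, draw]
  FD 14: (72,0) -> (86,0) [heading=0, draw]
  FD 19: (86,0) -> (105,0) [heading=0, draw]
  -- iteration 4/5 --
  FD 2: (105,0) -> (107,0) [heading=0, draw]
  FD 14: (107,0) -> (121,0) [heading=0, draw]
  FD 19: (121,0) -> (140,0) [heading=0, draw]
  -- iteration 5/5 --
  FD 2: (140,0) -> (142,0) [heading=0, draw]
  FD 14: (142,0) -> (156,0) [heading=0, draw]
  FD 19: (156,0) -> (175,0) [heading=0, draw]
]
Final: pos=(175,0), heading=0, 15 segment(s) drawn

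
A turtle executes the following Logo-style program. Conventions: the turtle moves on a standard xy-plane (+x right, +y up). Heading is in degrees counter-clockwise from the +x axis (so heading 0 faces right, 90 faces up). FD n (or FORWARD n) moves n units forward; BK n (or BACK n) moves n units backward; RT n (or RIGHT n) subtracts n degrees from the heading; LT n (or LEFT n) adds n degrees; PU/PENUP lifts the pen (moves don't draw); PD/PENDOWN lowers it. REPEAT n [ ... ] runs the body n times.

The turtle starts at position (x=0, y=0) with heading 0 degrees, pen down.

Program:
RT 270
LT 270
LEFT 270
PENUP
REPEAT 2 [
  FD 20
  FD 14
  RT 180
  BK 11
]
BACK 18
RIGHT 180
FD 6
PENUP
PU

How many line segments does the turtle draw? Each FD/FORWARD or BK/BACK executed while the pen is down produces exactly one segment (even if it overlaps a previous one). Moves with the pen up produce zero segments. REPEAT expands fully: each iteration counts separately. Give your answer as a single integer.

Executing turtle program step by step:
Start: pos=(0,0), heading=0, pen down
RT 270: heading 0 -> 90
LT 270: heading 90 -> 0
LT 270: heading 0 -> 270
PU: pen up
REPEAT 2 [
  -- iteration 1/2 --
  FD 20: (0,0) -> (0,-20) [heading=270, move]
  FD 14: (0,-20) -> (0,-34) [heading=270, move]
  RT 180: heading 270 -> 90
  BK 11: (0,-34) -> (0,-45) [heading=90, move]
  -- iteration 2/2 --
  FD 20: (0,-45) -> (0,-25) [heading=90, move]
  FD 14: (0,-25) -> (0,-11) [heading=90, move]
  RT 180: heading 90 -> 270
  BK 11: (0,-11) -> (0,0) [heading=270, move]
]
BK 18: (0,0) -> (0,18) [heading=270, move]
RT 180: heading 270 -> 90
FD 6: (0,18) -> (0,24) [heading=90, move]
PU: pen up
PU: pen up
Final: pos=(0,24), heading=90, 0 segment(s) drawn
Segments drawn: 0

Answer: 0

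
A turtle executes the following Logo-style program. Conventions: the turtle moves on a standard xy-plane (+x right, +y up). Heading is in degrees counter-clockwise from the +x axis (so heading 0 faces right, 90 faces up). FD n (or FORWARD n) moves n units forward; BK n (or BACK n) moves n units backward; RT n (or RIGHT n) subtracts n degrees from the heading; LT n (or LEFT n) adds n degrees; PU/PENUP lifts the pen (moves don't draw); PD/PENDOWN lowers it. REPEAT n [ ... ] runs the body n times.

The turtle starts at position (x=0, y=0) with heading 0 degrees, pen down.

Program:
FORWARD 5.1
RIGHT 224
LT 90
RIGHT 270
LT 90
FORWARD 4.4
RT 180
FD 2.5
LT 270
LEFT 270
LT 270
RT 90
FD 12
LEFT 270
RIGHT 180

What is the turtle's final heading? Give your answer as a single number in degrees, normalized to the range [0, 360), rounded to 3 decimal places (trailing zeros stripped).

Executing turtle program step by step:
Start: pos=(0,0), heading=0, pen down
FD 5.1: (0,0) -> (5.1,0) [heading=0, draw]
RT 224: heading 0 -> 136
LT 90: heading 136 -> 226
RT 270: heading 226 -> 316
LT 90: heading 316 -> 46
FD 4.4: (5.1,0) -> (8.156,3.165) [heading=46, draw]
RT 180: heading 46 -> 226
FD 2.5: (8.156,3.165) -> (6.42,1.367) [heading=226, draw]
LT 270: heading 226 -> 136
LT 270: heading 136 -> 46
LT 270: heading 46 -> 316
RT 90: heading 316 -> 226
FD 12: (6.42,1.367) -> (-1.916,-7.265) [heading=226, draw]
LT 270: heading 226 -> 136
RT 180: heading 136 -> 316
Final: pos=(-1.916,-7.265), heading=316, 4 segment(s) drawn

Answer: 316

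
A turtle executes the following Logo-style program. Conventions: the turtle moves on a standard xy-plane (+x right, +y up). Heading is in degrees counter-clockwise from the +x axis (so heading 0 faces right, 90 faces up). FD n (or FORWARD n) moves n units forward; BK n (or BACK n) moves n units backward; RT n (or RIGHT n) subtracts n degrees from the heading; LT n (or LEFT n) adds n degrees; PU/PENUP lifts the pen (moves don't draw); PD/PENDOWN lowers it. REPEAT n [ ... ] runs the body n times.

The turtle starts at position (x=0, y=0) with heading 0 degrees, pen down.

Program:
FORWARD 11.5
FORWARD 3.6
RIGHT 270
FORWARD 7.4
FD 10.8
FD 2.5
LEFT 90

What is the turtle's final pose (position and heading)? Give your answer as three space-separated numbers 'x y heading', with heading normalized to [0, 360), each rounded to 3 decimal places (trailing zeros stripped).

Executing turtle program step by step:
Start: pos=(0,0), heading=0, pen down
FD 11.5: (0,0) -> (11.5,0) [heading=0, draw]
FD 3.6: (11.5,0) -> (15.1,0) [heading=0, draw]
RT 270: heading 0 -> 90
FD 7.4: (15.1,0) -> (15.1,7.4) [heading=90, draw]
FD 10.8: (15.1,7.4) -> (15.1,18.2) [heading=90, draw]
FD 2.5: (15.1,18.2) -> (15.1,20.7) [heading=90, draw]
LT 90: heading 90 -> 180
Final: pos=(15.1,20.7), heading=180, 5 segment(s) drawn

Answer: 15.1 20.7 180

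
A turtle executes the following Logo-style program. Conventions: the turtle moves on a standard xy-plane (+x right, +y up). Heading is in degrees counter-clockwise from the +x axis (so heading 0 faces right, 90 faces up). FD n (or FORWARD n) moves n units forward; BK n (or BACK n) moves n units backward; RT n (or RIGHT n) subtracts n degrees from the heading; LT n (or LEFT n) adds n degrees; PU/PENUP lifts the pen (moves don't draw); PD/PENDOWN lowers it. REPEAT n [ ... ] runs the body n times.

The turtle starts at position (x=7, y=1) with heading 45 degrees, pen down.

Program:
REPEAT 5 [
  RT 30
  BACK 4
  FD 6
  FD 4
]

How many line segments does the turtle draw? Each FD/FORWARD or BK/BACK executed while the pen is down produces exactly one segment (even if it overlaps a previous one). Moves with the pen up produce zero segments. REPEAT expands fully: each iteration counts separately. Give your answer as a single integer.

Answer: 15

Derivation:
Executing turtle program step by step:
Start: pos=(7,1), heading=45, pen down
REPEAT 5 [
  -- iteration 1/5 --
  RT 30: heading 45 -> 15
  BK 4: (7,1) -> (3.136,-0.035) [heading=15, draw]
  FD 6: (3.136,-0.035) -> (8.932,1.518) [heading=15, draw]
  FD 4: (8.932,1.518) -> (12.796,2.553) [heading=15, draw]
  -- iteration 2/5 --
  RT 30: heading 15 -> 345
  BK 4: (12.796,2.553) -> (8.932,3.588) [heading=345, draw]
  FD 6: (8.932,3.588) -> (14.727,2.035) [heading=345, draw]
  FD 4: (14.727,2.035) -> (18.591,1) [heading=345, draw]
  -- iteration 3/5 --
  RT 30: heading 345 -> 315
  BK 4: (18.591,1) -> (15.763,3.828) [heading=315, draw]
  FD 6: (15.763,3.828) -> (20.005,-0.414) [heading=315, draw]
  FD 4: (20.005,-0.414) -> (22.834,-3.243) [heading=315, draw]
  -- iteration 4/5 --
  RT 30: heading 315 -> 285
  BK 4: (22.834,-3.243) -> (21.798,0.621) [heading=285, draw]
  FD 6: (21.798,0.621) -> (23.351,-5.174) [heading=285, draw]
  FD 4: (23.351,-5.174) -> (24.387,-9.038) [heading=285, draw]
  -- iteration 5/5 --
  RT 30: heading 285 -> 255
  BK 4: (24.387,-9.038) -> (25.422,-5.174) [heading=255, draw]
  FD 6: (25.422,-5.174) -> (23.869,-10.97) [heading=255, draw]
  FD 4: (23.869,-10.97) -> (22.834,-14.834) [heading=255, draw]
]
Final: pos=(22.834,-14.834), heading=255, 15 segment(s) drawn
Segments drawn: 15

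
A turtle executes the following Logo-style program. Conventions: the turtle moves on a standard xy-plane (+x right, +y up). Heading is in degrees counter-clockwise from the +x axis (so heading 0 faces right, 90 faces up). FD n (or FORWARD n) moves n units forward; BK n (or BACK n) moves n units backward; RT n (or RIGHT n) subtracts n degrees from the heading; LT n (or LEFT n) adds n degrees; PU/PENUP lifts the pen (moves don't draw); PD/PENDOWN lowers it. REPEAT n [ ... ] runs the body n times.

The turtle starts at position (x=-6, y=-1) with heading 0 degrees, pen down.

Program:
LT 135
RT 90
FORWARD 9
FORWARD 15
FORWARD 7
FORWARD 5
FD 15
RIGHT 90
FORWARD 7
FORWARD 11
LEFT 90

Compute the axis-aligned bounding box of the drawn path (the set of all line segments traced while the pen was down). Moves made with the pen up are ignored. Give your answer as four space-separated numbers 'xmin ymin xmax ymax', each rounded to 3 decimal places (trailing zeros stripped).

Executing turtle program step by step:
Start: pos=(-6,-1), heading=0, pen down
LT 135: heading 0 -> 135
RT 90: heading 135 -> 45
FD 9: (-6,-1) -> (0.364,5.364) [heading=45, draw]
FD 15: (0.364,5.364) -> (10.971,15.971) [heading=45, draw]
FD 7: (10.971,15.971) -> (15.92,20.92) [heading=45, draw]
FD 5: (15.92,20.92) -> (19.456,24.456) [heading=45, draw]
FD 15: (19.456,24.456) -> (30.062,35.062) [heading=45, draw]
RT 90: heading 45 -> 315
FD 7: (30.062,35.062) -> (35.012,30.113) [heading=315, draw]
FD 11: (35.012,30.113) -> (42.79,22.335) [heading=315, draw]
LT 90: heading 315 -> 45
Final: pos=(42.79,22.335), heading=45, 7 segment(s) drawn

Segment endpoints: x in {-6, 0.364, 10.971, 15.92, 19.456, 30.062, 35.012, 42.79}, y in {-1, 5.364, 15.971, 20.92, 22.335, 24.456, 30.113, 35.062}
xmin=-6, ymin=-1, xmax=42.79, ymax=35.062

Answer: -6 -1 42.79 35.062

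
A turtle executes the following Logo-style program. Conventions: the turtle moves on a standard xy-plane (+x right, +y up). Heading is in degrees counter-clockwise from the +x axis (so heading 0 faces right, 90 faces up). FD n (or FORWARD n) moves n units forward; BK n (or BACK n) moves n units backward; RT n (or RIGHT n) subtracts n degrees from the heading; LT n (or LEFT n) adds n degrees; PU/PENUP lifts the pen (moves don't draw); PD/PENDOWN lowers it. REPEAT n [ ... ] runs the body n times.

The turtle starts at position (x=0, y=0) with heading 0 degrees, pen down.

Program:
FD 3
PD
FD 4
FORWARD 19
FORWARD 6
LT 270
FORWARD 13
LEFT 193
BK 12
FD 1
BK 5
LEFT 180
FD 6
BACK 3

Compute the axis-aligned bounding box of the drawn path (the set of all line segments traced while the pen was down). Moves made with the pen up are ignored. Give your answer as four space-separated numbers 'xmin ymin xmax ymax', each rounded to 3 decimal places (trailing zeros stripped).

Executing turtle program step by step:
Start: pos=(0,0), heading=0, pen down
FD 3: (0,0) -> (3,0) [heading=0, draw]
PD: pen down
FD 4: (3,0) -> (7,0) [heading=0, draw]
FD 19: (7,0) -> (26,0) [heading=0, draw]
FD 6: (26,0) -> (32,0) [heading=0, draw]
LT 270: heading 0 -> 270
FD 13: (32,0) -> (32,-13) [heading=270, draw]
LT 193: heading 270 -> 103
BK 12: (32,-13) -> (34.699,-24.692) [heading=103, draw]
FD 1: (34.699,-24.692) -> (34.474,-23.718) [heading=103, draw]
BK 5: (34.474,-23.718) -> (35.599,-28.59) [heading=103, draw]
LT 180: heading 103 -> 283
FD 6: (35.599,-28.59) -> (36.949,-34.436) [heading=283, draw]
BK 3: (36.949,-34.436) -> (36.274,-31.513) [heading=283, draw]
Final: pos=(36.274,-31.513), heading=283, 10 segment(s) drawn

Segment endpoints: x in {0, 3, 7, 26, 32, 32, 34.474, 34.699, 35.599, 36.274, 36.949}, y in {-34.436, -31.513, -28.59, -24.692, -23.718, -13, 0}
xmin=0, ymin=-34.436, xmax=36.949, ymax=0

Answer: 0 -34.436 36.949 0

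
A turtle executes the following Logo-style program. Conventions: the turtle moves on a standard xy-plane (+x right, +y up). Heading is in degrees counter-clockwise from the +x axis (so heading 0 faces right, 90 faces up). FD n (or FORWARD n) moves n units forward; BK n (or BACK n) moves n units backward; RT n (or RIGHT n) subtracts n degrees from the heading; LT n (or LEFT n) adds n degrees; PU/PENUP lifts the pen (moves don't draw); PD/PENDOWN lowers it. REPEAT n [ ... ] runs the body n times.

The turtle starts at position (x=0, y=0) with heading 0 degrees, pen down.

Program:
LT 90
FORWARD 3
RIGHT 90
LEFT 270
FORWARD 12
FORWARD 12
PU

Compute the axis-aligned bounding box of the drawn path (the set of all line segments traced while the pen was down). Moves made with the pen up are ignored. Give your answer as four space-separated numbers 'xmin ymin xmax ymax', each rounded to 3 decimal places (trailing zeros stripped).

Executing turtle program step by step:
Start: pos=(0,0), heading=0, pen down
LT 90: heading 0 -> 90
FD 3: (0,0) -> (0,3) [heading=90, draw]
RT 90: heading 90 -> 0
LT 270: heading 0 -> 270
FD 12: (0,3) -> (0,-9) [heading=270, draw]
FD 12: (0,-9) -> (0,-21) [heading=270, draw]
PU: pen up
Final: pos=(0,-21), heading=270, 3 segment(s) drawn

Segment endpoints: x in {0, 0, 0, 0}, y in {-21, -9, 0, 3}
xmin=0, ymin=-21, xmax=0, ymax=3

Answer: 0 -21 0 3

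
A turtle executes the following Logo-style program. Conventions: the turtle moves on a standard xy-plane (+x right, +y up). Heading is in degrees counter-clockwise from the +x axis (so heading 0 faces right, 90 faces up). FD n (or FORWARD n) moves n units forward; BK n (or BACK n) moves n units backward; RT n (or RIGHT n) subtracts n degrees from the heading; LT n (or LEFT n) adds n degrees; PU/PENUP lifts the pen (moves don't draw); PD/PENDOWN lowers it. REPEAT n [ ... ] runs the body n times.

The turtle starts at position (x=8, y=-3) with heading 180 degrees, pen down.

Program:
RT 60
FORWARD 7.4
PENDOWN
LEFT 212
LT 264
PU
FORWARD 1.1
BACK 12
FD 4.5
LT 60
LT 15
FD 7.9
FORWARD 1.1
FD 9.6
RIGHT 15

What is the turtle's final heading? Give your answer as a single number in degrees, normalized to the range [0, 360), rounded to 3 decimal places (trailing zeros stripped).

Answer: 296

Derivation:
Executing turtle program step by step:
Start: pos=(8,-3), heading=180, pen down
RT 60: heading 180 -> 120
FD 7.4: (8,-3) -> (4.3,3.409) [heading=120, draw]
PD: pen down
LT 212: heading 120 -> 332
LT 264: heading 332 -> 236
PU: pen up
FD 1.1: (4.3,3.409) -> (3.685,2.497) [heading=236, move]
BK 12: (3.685,2.497) -> (10.395,12.445) [heading=236, move]
FD 4.5: (10.395,12.445) -> (7.879,8.714) [heading=236, move]
LT 60: heading 236 -> 296
LT 15: heading 296 -> 311
FD 7.9: (7.879,8.714) -> (13.062,2.752) [heading=311, move]
FD 1.1: (13.062,2.752) -> (13.783,1.922) [heading=311, move]
FD 9.6: (13.783,1.922) -> (20.082,-5.323) [heading=311, move]
RT 15: heading 311 -> 296
Final: pos=(20.082,-5.323), heading=296, 1 segment(s) drawn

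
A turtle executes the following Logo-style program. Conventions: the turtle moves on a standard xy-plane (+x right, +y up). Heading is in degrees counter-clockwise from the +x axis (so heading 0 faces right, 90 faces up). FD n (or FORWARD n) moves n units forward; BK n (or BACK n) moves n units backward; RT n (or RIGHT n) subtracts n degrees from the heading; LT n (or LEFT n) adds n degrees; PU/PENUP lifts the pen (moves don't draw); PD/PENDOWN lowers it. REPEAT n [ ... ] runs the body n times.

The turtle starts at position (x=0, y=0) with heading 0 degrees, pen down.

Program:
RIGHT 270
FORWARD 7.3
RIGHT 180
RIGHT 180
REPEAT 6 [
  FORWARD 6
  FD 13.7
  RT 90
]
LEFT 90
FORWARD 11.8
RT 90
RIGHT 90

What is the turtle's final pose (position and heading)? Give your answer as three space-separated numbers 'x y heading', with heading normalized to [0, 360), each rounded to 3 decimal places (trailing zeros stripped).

Answer: 31.5 27 180

Derivation:
Executing turtle program step by step:
Start: pos=(0,0), heading=0, pen down
RT 270: heading 0 -> 90
FD 7.3: (0,0) -> (0,7.3) [heading=90, draw]
RT 180: heading 90 -> 270
RT 180: heading 270 -> 90
REPEAT 6 [
  -- iteration 1/6 --
  FD 6: (0,7.3) -> (0,13.3) [heading=90, draw]
  FD 13.7: (0,13.3) -> (0,27) [heading=90, draw]
  RT 90: heading 90 -> 0
  -- iteration 2/6 --
  FD 6: (0,27) -> (6,27) [heading=0, draw]
  FD 13.7: (6,27) -> (19.7,27) [heading=0, draw]
  RT 90: heading 0 -> 270
  -- iteration 3/6 --
  FD 6: (19.7,27) -> (19.7,21) [heading=270, draw]
  FD 13.7: (19.7,21) -> (19.7,7.3) [heading=270, draw]
  RT 90: heading 270 -> 180
  -- iteration 4/6 --
  FD 6: (19.7,7.3) -> (13.7,7.3) [heading=180, draw]
  FD 13.7: (13.7,7.3) -> (0,7.3) [heading=180, draw]
  RT 90: heading 180 -> 90
  -- iteration 5/6 --
  FD 6: (0,7.3) -> (0,13.3) [heading=90, draw]
  FD 13.7: (0,13.3) -> (0,27) [heading=90, draw]
  RT 90: heading 90 -> 0
  -- iteration 6/6 --
  FD 6: (0,27) -> (6,27) [heading=0, draw]
  FD 13.7: (6,27) -> (19.7,27) [heading=0, draw]
  RT 90: heading 0 -> 270
]
LT 90: heading 270 -> 0
FD 11.8: (19.7,27) -> (31.5,27) [heading=0, draw]
RT 90: heading 0 -> 270
RT 90: heading 270 -> 180
Final: pos=(31.5,27), heading=180, 14 segment(s) drawn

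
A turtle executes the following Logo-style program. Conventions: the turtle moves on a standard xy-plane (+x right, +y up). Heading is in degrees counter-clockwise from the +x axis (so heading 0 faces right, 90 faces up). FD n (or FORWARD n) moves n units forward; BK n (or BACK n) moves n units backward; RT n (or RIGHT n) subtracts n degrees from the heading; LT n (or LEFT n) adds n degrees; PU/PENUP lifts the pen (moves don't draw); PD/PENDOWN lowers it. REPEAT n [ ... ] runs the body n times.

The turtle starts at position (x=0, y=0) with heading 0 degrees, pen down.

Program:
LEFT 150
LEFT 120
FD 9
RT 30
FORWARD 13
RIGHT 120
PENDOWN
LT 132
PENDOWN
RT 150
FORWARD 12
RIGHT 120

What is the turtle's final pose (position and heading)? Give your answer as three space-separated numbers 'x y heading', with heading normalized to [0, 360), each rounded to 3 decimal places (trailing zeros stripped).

Executing turtle program step by step:
Start: pos=(0,0), heading=0, pen down
LT 150: heading 0 -> 150
LT 120: heading 150 -> 270
FD 9: (0,0) -> (0,-9) [heading=270, draw]
RT 30: heading 270 -> 240
FD 13: (0,-9) -> (-6.5,-20.258) [heading=240, draw]
RT 120: heading 240 -> 120
PD: pen down
LT 132: heading 120 -> 252
PD: pen down
RT 150: heading 252 -> 102
FD 12: (-6.5,-20.258) -> (-8.995,-8.521) [heading=102, draw]
RT 120: heading 102 -> 342
Final: pos=(-8.995,-8.521), heading=342, 3 segment(s) drawn

Answer: -8.995 -8.521 342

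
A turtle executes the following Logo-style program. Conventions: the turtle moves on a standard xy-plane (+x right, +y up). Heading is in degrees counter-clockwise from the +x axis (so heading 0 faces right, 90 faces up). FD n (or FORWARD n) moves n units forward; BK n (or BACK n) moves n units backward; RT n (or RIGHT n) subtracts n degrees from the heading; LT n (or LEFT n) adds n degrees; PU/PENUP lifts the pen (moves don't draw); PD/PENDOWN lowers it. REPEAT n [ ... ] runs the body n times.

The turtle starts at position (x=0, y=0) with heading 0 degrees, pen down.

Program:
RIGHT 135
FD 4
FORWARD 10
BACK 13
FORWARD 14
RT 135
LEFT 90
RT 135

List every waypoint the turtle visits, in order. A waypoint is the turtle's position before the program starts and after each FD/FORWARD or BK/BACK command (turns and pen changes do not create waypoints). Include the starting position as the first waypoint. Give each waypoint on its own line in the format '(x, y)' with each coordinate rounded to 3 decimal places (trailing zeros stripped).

Executing turtle program step by step:
Start: pos=(0,0), heading=0, pen down
RT 135: heading 0 -> 225
FD 4: (0,0) -> (-2.828,-2.828) [heading=225, draw]
FD 10: (-2.828,-2.828) -> (-9.899,-9.899) [heading=225, draw]
BK 13: (-9.899,-9.899) -> (-0.707,-0.707) [heading=225, draw]
FD 14: (-0.707,-0.707) -> (-10.607,-10.607) [heading=225, draw]
RT 135: heading 225 -> 90
LT 90: heading 90 -> 180
RT 135: heading 180 -> 45
Final: pos=(-10.607,-10.607), heading=45, 4 segment(s) drawn
Waypoints (5 total):
(0, 0)
(-2.828, -2.828)
(-9.899, -9.899)
(-0.707, -0.707)
(-10.607, -10.607)

Answer: (0, 0)
(-2.828, -2.828)
(-9.899, -9.899)
(-0.707, -0.707)
(-10.607, -10.607)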